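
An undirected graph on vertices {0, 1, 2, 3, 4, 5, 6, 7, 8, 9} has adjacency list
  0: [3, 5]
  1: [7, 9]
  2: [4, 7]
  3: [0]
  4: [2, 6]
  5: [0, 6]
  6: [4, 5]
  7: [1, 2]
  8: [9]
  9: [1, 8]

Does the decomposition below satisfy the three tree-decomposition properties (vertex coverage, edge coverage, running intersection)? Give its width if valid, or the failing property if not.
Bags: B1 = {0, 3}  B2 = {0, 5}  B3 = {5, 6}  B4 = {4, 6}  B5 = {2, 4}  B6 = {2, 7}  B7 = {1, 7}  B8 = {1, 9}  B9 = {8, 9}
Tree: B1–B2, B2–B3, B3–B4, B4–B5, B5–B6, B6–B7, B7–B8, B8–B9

Checking the three conditions: (i) the bags cover all of {0, 1, 2, 3, 4, 5, 6, 7, 8, 9}; (ii) for each edge, some bag contains both endpoints; (iii) the bags containing any fixed vertex form a subtree. All hold, so the decomposition is valid with width 2 − 1 = 1.

Yes; width 1.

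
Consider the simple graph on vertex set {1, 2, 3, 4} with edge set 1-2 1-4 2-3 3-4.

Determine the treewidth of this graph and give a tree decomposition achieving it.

Each bag holds 3 vertices, so the decomposition has width 2, which upper-bounds the treewidth. The edges 4–1–2–3–4 form a cycle, so G is not a tree and its treewidth is at least 2. The upper and lower bounds meet at 2, so that is the treewidth.

Treewidth 2.
One such decomposition:
Bags: B1 = {1, 2, 4}  B2 = {2, 3, 4}
Tree: B1–B2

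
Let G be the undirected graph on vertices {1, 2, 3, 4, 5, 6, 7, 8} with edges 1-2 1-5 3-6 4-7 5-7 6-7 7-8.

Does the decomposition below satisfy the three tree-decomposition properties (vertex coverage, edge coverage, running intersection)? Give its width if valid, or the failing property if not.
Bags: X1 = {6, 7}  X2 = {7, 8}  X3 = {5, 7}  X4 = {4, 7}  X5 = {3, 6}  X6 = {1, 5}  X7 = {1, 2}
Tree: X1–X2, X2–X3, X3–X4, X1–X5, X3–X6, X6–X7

Yes; width 1.

Vertex coverage: the bags together contain {1, 2, 3, 4, 5, 6, 7, 8}, the full vertex set. Edge coverage: each edge of G has both endpoints in at least one bag. Running intersection: for every vertex, the bags containing it form a connected subtree. All three properties hold, so this is a valid tree decomposition of width max|bag| − 1 = 1, and hence tw(G) ≤ 1.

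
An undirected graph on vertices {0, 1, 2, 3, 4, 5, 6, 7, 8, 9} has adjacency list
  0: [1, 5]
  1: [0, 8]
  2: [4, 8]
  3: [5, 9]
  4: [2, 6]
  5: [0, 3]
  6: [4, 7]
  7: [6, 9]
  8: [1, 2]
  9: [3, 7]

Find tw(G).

A width-2 tree decomposition is:
Bags: B1 = {6, 7, 9}  B2 = {3, 6, 9}  B3 = {3, 5, 6}  B4 = {0, 5, 6}  B5 = {0, 1, 6}  B6 = {1, 6, 8}  B7 = {2, 6, 8}  B8 = {2, 4, 6}
Tree: B1–B2, B2–B3, B3–B4, B4–B5, B5–B6, B6–B7, B7–B8
Each bag holds 3 vertices, so the decomposition has width 2, which upper-bounds the treewidth. Since 6–7–9–3–5–0–1–8–2–4–6 is a cycle in G, G is not acyclic. Forests are exactly the graphs of treewidth ≤ 1, so tw(G) ≥ 2. Combining the bounds, tw(G) = 2.

2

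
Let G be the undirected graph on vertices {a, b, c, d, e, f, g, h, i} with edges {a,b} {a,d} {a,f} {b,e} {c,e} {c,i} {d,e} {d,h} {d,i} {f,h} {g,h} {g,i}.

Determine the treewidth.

3

A width-3 tree decomposition is:
Bags: B1 = {c, e, g, i}  B2 = {d, e, g, i}  B3 = {d, e, g, h}  B4 = {b, d, e, h}  B5 = {a, b, d, h}  B6 = {a, b, f, h}
Tree: B1–B2, B2–B3, B3–B4, B4–B5, B5–B6
Every bag has size at most 4, so the width is 4 − 1 = 3 and tw(G) ≤ 3. For the lower bound: the 4 vertex sets {c,g,i}, {e}, {d}, {a,b,f,h} are disjoint, each induces a connected subgraph, and every pair is joined by at least one edge of G. Contracting each set to a single vertex therefore yields K_{4} as a minor, and since treewidth is minor-monotone, tw(G) ≥ tw(K_{4}) = 3. Hence tw(G) = 3 exactly.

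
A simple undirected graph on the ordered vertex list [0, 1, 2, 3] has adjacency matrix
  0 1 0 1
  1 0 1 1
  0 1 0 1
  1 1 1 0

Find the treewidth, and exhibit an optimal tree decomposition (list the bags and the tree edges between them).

Each bag holds 3 vertices, so the decomposition has width 2, which upper-bounds the treewidth. For the lower bound, the 3 vertices {0, 1, 3} are pairwise adjacent, and any tree decomposition puts a clique entirely inside one bag — forcing width ≥ 2. Therefore the treewidth is 2.

Treewidth 2.
One optimal decomposition is:
Bags: B1 = {0, 1, 3}  B2 = {1, 2, 3}
Tree: B1–B2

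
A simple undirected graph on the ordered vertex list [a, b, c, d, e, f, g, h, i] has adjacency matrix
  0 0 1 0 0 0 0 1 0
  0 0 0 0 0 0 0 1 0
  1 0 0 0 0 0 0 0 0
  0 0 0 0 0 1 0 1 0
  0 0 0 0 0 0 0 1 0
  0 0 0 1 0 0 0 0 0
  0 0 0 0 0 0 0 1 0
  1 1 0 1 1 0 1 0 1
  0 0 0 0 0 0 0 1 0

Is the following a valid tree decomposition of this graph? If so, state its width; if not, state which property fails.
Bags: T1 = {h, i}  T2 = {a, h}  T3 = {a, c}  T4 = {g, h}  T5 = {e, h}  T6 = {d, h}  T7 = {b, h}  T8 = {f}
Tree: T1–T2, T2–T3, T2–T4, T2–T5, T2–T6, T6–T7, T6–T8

No — edge (d,f) lies in no bag.

A tree decomposition must satisfy three properties: every vertex lies in some bag; for every edge, both endpoints lie together in some bag; and for every vertex, the bags containing it form a connected subtree. Here edge (d,f) lies in no bag, so the decomposition is invalid.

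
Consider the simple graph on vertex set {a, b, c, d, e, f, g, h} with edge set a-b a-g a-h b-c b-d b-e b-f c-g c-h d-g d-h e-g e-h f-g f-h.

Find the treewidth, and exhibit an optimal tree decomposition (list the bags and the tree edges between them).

Each bag holds 4 vertices, so the decomposition has width 3, which upper-bounds the treewidth. For the lower bound: the 4 vertex sets {b,e}, {c,h}, {g}, {d} are disjoint, each induces a connected subgraph, and every pair is joined by at least one edge of G. Contracting each set to a single vertex therefore yields K_{4} as a minor, and since treewidth is minor-monotone, tw(G) ≥ tw(K_{4}) = 3. The upper and lower bounds meet at 3, so that is the treewidth.

Treewidth 3.
Bags: B1 = {b, e, g, h}  B2 = {b, c, g, h}  B3 = {b, d, g, h}  B4 = {b, f, g, h}  B5 = {a, b, g, h}
Tree: B1–B2, B2–B3, B3–B4, B4–B5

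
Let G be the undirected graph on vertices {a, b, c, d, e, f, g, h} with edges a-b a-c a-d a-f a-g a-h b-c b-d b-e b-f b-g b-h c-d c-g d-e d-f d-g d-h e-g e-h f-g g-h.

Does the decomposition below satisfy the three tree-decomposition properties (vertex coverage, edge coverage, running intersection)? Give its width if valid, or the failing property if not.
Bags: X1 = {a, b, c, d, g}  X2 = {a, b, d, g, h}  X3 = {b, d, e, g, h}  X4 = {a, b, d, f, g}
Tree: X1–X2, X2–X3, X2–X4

Vertex coverage: the bags together contain {a, b, c, d, e, f, g, h}, the full vertex set. Edge coverage: each edge of G has both endpoints in at least one bag. Running intersection: for every vertex, the bags containing it form a connected subtree. All three properties hold, so this is a valid tree decomposition of width max|bag| − 1 = 4, and hence tw(G) ≤ 4.

Yes; width 4.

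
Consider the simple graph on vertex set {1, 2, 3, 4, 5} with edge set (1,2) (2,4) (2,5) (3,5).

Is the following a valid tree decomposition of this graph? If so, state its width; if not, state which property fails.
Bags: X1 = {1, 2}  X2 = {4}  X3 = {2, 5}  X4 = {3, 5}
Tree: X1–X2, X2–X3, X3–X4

No — edge (2,4) lies in no bag.

A tree decomposition must satisfy three properties: every vertex lies in some bag; for every edge, both endpoints lie together in some bag; and for every vertex, the bags containing it form a connected subtree. Here edge (2,4) lies in no bag, so the decomposition is invalid.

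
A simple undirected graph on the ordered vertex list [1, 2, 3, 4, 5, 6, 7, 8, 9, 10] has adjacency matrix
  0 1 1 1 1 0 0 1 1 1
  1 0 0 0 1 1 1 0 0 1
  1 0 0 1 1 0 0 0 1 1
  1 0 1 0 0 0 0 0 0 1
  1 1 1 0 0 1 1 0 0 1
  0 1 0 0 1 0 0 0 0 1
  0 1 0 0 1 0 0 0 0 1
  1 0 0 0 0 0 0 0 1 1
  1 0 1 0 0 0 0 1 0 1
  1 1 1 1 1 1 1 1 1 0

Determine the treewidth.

3

A width-3 tree decomposition is:
Bags: B1 = {1, 2, 5, 10}  B2 = {1, 3, 5, 10}  B3 = {1, 3, 4, 10}  B4 = {1, 3, 9, 10}  B5 = {1, 8, 9, 10}  B6 = {2, 5, 6, 10}  B7 = {2, 5, 7, 10}
Tree: B1–B2, B2–B3, B3–B4, B4–B5, B1–B6, B6–B7
Each bag holds 4 vertices, so the decomposition has width 3, which upper-bounds the treewidth. Conversely, {1, 8, 9, 10} is a clique of size 4, and the vertices of any clique must share a bag in every tree decomposition; so some bag has ≥ 4 vertices and tw(G) ≥ 3. Therefore the treewidth is 3.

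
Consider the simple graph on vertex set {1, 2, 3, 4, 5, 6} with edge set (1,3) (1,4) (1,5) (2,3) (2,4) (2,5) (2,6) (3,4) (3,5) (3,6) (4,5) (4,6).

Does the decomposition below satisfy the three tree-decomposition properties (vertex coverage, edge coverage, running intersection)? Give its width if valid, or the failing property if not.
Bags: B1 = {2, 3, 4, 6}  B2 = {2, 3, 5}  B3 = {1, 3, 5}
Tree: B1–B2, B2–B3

No — edge (4,5) lies in no bag.

A tree decomposition must satisfy three properties: every vertex lies in some bag; for every edge, both endpoints lie together in some bag; and for every vertex, the bags containing it form a connected subtree. Here edge (4,5) lies in no bag, so the decomposition is invalid.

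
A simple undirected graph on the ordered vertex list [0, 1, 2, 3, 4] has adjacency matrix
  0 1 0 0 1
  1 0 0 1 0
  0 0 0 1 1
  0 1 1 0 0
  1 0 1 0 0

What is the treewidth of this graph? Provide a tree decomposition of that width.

Treewidth 2.
Bags: B1 = {0, 1, 3}  B2 = {0, 2, 3}  B3 = {0, 2, 4}
Tree: B1–B2, B2–B3

Each bag holds 3 vertices, so the decomposition has width 2, which upper-bounds the treewidth. Since 0–1–3–2–4–0 is a cycle in G, G is not acyclic. Forests are exactly the graphs of treewidth ≤ 1, so tw(G) ≥ 2. The upper and lower bounds meet at 2, so that is the treewidth.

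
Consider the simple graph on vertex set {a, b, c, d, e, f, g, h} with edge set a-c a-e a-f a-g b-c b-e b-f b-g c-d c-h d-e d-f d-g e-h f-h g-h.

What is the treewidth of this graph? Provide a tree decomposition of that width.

Treewidth 4.
Bags: B1 = {a, c, e, f, g}  B2 = {c, e, f, g, h}  B3 = {b, c, e, f, g}  B4 = {c, d, e, f, g}
Tree: B1–B2, B2–B3, B3–B4

Every bag has size at most 5, so the width is 5 − 1 = 4 and tw(G) ≤ 4. For the lower bound: the 5 vertex sets {a,e}, {g,h}, {b,c}, {f}, {d} are disjoint, each induces a connected subgraph, and every pair is joined by at least one edge of G. Contracting each set to a single vertex therefore yields K_{5} as a minor, and since treewidth is minor-monotone, tw(G) ≥ tw(K_{5}) = 4. Combining the bounds, tw(G) = 4.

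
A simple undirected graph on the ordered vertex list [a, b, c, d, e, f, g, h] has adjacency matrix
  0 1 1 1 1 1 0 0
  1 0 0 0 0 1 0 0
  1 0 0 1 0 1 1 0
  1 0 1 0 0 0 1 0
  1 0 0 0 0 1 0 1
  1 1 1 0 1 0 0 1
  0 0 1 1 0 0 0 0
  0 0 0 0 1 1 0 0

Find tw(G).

2

A width-2 tree decomposition is:
Bags: B1 = {a, c, f}  B2 = {a, c, d}  B3 = {c, d, g}  B4 = {a, e, f}  B5 = {a, b, f}  B6 = {e, f, h}
Tree: B1–B2, B2–B3, B1–B4, B4–B5, B4–B6
The largest bag has 3 vertices, giving width 2; this decomposition certifies tw(G) ≤ 2. For the lower bound, the 3 vertices {c, d, g} are pairwise adjacent, and any tree decomposition puts a clique entirely inside one bag — forcing width ≥ 2. The upper and lower bounds meet at 2, so that is the treewidth.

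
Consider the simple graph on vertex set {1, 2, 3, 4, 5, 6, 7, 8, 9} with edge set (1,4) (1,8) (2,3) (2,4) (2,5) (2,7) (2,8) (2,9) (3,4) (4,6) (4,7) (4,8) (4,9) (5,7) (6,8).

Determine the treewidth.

2

A width-2 tree decomposition is:
Bags: B1 = {2, 4, 7}  B2 = {2, 4, 8}  B3 = {2, 4, 9}  B4 = {2, 5, 7}  B5 = {4, 6, 8}  B6 = {2, 3, 4}  B7 = {1, 4, 8}
Tree: B1–B2, B1–B3, B1–B4, B2–B5, B1–B6, B5–B7
Every bag has size at most 3, so the width is 3 − 1 = 2 and tw(G) ≤ 2. For the lower bound, the 3 vertices {1, 4, 8} are pairwise adjacent, and any tree decomposition puts a clique entirely inside one bag — forcing width ≥ 2. The upper and lower bounds meet at 2, so that is the treewidth.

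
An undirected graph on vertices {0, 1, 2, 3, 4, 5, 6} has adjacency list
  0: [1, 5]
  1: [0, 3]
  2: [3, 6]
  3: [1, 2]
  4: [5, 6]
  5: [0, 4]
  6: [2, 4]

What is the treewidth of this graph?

2

A width-2 tree decomposition is:
Bags: B1 = {2, 4, 6}  B2 = {2, 3, 4}  B3 = {1, 3, 4}  B4 = {0, 1, 4}  B5 = {0, 4, 5}
Tree: B1–B2, B2–B3, B3–B4, B4–B5
Every bag has size at most 3, so the width is 3 − 1 = 2 and tw(G) ≤ 2. For the lower bound, G contains the cycle 4–6–2–3–1–0–5–4, so G is not a forest; only forests have treewidth ≤ 1, hence tw(G) ≥ 2. Combining the bounds, tw(G) = 2.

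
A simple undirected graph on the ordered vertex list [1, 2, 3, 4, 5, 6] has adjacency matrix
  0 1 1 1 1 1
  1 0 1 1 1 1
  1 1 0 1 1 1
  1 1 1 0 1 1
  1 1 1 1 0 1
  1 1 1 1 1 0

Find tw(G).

A width-5 tree decomposition is:
Bags: B1 = {1, 2, 3, 4, 5, 6}
Tree: (single bag)
With just one bag of size 6, the width is 6 − 1 = 5, so tw(G) ≤ 5. For the lower bound, the 6 vertices {1, 2, 3, 4, 5, 6} are pairwise adjacent, and any tree decomposition puts a clique entirely inside one bag — forcing width ≥ 5. Therefore the treewidth is 5.

5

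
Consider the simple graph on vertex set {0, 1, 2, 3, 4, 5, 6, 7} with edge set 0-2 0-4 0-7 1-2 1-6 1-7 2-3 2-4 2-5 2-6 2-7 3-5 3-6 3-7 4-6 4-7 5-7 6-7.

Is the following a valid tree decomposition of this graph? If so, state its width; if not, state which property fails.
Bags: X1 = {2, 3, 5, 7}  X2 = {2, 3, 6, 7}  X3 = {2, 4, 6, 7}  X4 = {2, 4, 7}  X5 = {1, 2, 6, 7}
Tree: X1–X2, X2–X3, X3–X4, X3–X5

A tree decomposition must satisfy three properties: every vertex lies in some bag; for every edge, both endpoints lie together in some bag; and for every vertex, the bags containing it form a connected subtree. Here vertex 0 appears in no bag, so the decomposition is invalid.

No — vertex 0 appears in no bag.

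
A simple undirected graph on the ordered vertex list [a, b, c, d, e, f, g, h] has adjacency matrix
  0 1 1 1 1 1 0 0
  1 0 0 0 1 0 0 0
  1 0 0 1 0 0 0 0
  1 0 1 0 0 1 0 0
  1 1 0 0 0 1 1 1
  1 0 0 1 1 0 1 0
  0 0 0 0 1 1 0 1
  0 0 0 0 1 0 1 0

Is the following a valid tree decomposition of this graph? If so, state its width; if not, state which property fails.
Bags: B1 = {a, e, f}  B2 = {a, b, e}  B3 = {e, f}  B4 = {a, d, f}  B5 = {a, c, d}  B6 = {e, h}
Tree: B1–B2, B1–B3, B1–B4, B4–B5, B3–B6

A tree decomposition must satisfy three properties: every vertex lies in some bag; for every edge, both endpoints lie together in some bag; and for every vertex, the bags containing it form a connected subtree. Here vertex g appears in no bag, so the decomposition is invalid.

No — vertex g appears in no bag.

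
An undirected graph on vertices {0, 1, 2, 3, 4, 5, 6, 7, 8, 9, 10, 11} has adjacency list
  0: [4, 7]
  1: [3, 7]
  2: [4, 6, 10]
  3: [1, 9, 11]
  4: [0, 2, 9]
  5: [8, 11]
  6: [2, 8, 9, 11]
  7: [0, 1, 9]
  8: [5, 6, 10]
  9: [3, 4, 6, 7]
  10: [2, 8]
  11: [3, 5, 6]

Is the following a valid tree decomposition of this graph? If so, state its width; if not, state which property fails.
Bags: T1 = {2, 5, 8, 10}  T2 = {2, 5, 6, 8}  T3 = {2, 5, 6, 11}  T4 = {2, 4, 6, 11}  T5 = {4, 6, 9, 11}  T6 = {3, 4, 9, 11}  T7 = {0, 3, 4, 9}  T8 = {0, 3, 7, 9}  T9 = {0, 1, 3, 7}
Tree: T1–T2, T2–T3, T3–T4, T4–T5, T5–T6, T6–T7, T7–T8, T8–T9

Every vertex of G appears in some bag (union = {0, 1, 2, 3, 4, 5, 6, 7, 8, 9, 10, 11}); every edge is covered by a bag; and for each vertex v the set of bags containing v is connected in the bag tree. The decomposition is therefore valid. The largest bag has 4 vertices, so the width is 3.

Yes; width 3.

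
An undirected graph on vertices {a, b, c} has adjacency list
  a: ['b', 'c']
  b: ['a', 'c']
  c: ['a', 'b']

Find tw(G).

A width-2 tree decomposition is:
Bags: B1 = {a, b, c}
Tree: (single bag)
With just one bag of size 3, the width is 3 − 1 = 2, so tw(G) ≤ 2. For the lower bound, the 3 vertices {a, b, c} are pairwise adjacent, and any tree decomposition puts a clique entirely inside one bag — forcing width ≥ 2. The upper and lower bounds meet at 2, so that is the treewidth.

2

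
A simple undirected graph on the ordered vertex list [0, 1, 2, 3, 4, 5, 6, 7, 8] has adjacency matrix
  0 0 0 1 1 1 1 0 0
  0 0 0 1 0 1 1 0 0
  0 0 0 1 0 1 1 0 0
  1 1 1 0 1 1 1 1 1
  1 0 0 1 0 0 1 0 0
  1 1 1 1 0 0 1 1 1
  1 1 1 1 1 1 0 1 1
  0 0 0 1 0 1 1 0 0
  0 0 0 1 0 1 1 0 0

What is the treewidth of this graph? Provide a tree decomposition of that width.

Treewidth 3.
One such decomposition:
Bags: B1 = {3, 5, 6, 8}  B2 = {0, 3, 5, 6}  B3 = {0, 3, 4, 6}  B4 = {3, 5, 6, 7}  B5 = {2, 3, 5, 6}  B6 = {1, 3, 5, 6}
Tree: B1–B2, B2–B3, B2–B4, B4–B5, B4–B6

The largest bag has 4 vertices, giving width 3; this decomposition certifies tw(G) ≤ 3. On the other hand G contains the 4-clique {0, 3, 4, 6}. A clique must lie in a single bag of any decomposition, so no decomposition can have width below 3. Combining the bounds, tw(G) = 3.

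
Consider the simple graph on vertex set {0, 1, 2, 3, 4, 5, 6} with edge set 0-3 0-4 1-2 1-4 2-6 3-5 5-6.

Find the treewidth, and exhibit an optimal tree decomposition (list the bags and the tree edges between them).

The largest bag has 3 vertices, giving width 2; this decomposition certifies tw(G) ≤ 2. Since 0–3–5–6–2–1–4–0 is a cycle in G, G is not acyclic. Forests are exactly the graphs of treewidth ≤ 1, so tw(G) ≥ 2. The upper and lower bounds meet at 2, so that is the treewidth.

Treewidth 2.
Bags: B1 = {0, 3, 5}  B2 = {0, 5, 6}  B3 = {0, 2, 6}  B4 = {0, 1, 2}  B5 = {0, 1, 4}
Tree: B1–B2, B2–B3, B3–B4, B4–B5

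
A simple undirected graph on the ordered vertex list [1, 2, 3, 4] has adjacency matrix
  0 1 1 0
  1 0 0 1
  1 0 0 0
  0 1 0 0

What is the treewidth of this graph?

1

A width-1 tree decomposition is:
Bags: B1 = {1, 2}  B2 = {1, 3}  B3 = {2, 4}
Tree: B1–B2, B1–B3
Every bag has size at most 2, so the width is 2 − 1 = 1 and tw(G) ≤ 1. G has an edge, so its treewidth is at least 1. The upper and lower bounds meet at 1, so that is the treewidth.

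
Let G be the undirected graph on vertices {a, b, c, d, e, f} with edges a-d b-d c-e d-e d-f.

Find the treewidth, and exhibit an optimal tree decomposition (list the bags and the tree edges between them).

Every bag has size at most 2, so the width is 2 − 1 = 1 and tw(G) ≤ 1. Any graph with an edge has treewidth ≥ 1, and G has the edge a–d. Combining the bounds, tw(G) = 1.

Treewidth 1.
Bags: B1 = {a, d}  B2 = {d, f}  B3 = {d, e}  B4 = {c, e}  B5 = {b, d}
Tree: B1–B2, B1–B3, B3–B4, B2–B5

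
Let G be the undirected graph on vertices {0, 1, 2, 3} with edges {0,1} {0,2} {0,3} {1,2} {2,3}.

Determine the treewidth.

2

A width-2 tree decomposition is:
Bags: B1 = {0, 2, 3}  B2 = {0, 1, 2}
Tree: B1–B2
Each bag holds 3 vertices, so the decomposition has width 2, which upper-bounds the treewidth. On the other hand G contains the 3-clique {0, 1, 2}. A clique must lie in a single bag of any decomposition, so no decomposition can have width below 2. Combining the bounds, tw(G) = 2.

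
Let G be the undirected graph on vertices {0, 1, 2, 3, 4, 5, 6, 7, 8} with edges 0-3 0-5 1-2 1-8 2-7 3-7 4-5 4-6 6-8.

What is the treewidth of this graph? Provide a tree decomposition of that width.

Treewidth 2.
One such decomposition:
Bags: B1 = {0, 3, 5}  B2 = {3, 5, 7}  B3 = {2, 5, 7}  B4 = {1, 2, 5}  B5 = {1, 5, 8}  B6 = {5, 6, 8}  B7 = {4, 5, 6}
Tree: B1–B2, B2–B3, B3–B4, B4–B5, B5–B6, B6–B7

Every bag has size at most 3, so the width is 3 − 1 = 2 and tw(G) ≤ 2. The edges 5–0–3–7–2–1–8–6–4–5 form a cycle, so G is not a tree and its treewidth is at least 2. The upper and lower bounds meet at 2, so that is the treewidth.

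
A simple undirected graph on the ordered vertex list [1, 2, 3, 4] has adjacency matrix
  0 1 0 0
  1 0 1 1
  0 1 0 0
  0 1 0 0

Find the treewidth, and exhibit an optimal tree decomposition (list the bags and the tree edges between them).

Each bag holds 2 vertices, so the decomposition has width 1, which upper-bounds the treewidth. Since G has at least one edge (e.g. 2–1), it is not an edgeless graph, so tw(G) ≥ 1. Hence tw(G) = 1 exactly.

Treewidth 1.
One such decomposition:
Bags: B1 = {1, 2}  B2 = {2, 4}  B3 = {2, 3}
Tree: B1–B2, B2–B3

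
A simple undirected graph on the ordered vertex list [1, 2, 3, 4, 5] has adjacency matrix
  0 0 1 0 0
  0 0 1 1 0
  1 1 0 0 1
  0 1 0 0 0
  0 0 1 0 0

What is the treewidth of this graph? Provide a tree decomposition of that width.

Treewidth 1.
One such decomposition:
Bags: B1 = {3, 5}  B2 = {2, 3}  B3 = {1, 3}  B4 = {2, 4}
Tree: B1–B2, B2–B3, B2–B4

Every bag has size at most 2, so the width is 2 − 1 = 1 and tw(G) ≤ 1. Since G has at least one edge (e.g. 5–3), it is not an edgeless graph, so tw(G) ≥ 1. Therefore the treewidth is 1.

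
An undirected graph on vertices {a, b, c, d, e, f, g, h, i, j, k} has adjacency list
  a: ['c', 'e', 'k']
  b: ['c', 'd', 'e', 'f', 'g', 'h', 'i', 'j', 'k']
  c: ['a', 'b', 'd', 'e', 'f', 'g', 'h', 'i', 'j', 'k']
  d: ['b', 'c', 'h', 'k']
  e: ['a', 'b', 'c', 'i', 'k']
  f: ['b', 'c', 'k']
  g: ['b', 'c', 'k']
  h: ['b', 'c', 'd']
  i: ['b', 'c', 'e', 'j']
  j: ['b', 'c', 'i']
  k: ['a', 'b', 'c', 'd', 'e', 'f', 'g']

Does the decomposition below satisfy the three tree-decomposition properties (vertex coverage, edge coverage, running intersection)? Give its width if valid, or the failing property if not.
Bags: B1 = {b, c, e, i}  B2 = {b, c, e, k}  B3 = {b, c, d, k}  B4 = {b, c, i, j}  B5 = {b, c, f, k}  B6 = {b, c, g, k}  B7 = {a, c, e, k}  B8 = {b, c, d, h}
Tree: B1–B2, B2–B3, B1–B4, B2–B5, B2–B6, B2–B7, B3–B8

Vertex coverage: the bags together contain {a, b, c, d, e, f, g, h, i, j, k}, the full vertex set. Edge coverage: each edge of G has both endpoints in at least one bag. Running intersection: for every vertex, the bags containing it form a connected subtree. All three properties hold, so this is a valid tree decomposition of width max|bag| − 1 = 3, and hence tw(G) ≤ 3.

Yes; width 3.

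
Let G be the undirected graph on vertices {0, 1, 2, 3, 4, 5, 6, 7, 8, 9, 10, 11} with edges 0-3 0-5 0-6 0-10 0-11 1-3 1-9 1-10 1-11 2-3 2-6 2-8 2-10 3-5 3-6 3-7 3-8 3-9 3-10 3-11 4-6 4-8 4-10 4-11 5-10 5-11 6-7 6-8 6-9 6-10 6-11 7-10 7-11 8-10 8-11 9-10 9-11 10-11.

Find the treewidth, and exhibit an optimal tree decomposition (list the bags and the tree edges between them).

Every bag has size at most 5, so the width is 5 − 1 = 4 and tw(G) ≤ 4. On the other hand G contains the 5-clique {2, 3, 6, 8, 10}. A clique must lie in a single bag of any decomposition, so no decomposition can have width below 4. The upper and lower bounds meet at 4, so that is the treewidth.

Treewidth 4.
Bags: B1 = {3, 6, 8, 10, 11}  B2 = {0, 3, 6, 10, 11}  B3 = {3, 6, 9, 10, 11}  B4 = {0, 3, 5, 10, 11}  B5 = {4, 6, 8, 10, 11}  B6 = {3, 6, 7, 10, 11}  B7 = {1, 3, 9, 10, 11}  B8 = {2, 3, 6, 8, 10}
Tree: B1–B2, B2–B3, B2–B4, B1–B5, B3–B6, B3–B7, B1–B8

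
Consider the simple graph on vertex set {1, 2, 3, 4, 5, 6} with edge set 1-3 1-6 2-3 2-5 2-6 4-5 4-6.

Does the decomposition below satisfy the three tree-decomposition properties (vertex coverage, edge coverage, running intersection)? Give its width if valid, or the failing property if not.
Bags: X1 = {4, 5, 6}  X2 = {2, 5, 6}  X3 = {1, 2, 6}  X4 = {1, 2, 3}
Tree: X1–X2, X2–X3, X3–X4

Yes; width 2.

Vertex coverage: the bags together contain {1, 2, 3, 4, 5, 6}, the full vertex set. Edge coverage: each edge of G has both endpoints in at least one bag. Running intersection: for every vertex, the bags containing it form a connected subtree. All three properties hold, so this is a valid tree decomposition of width max|bag| − 1 = 2, and hence tw(G) ≤ 2.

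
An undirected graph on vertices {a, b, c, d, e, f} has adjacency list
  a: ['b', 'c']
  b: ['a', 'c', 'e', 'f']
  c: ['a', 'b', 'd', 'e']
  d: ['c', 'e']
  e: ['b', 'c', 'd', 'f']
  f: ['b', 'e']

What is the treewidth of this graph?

2

A width-2 tree decomposition is:
Bags: B1 = {a, b, c}  B2 = {b, c, e}  B3 = {b, e, f}  B4 = {c, d, e}
Tree: B1–B2, B2–B3, B2–B4
The largest bag has 3 vertices, giving width 2; this decomposition certifies tw(G) ≤ 2. On the other hand G contains the 3-clique {c, d, e}. A clique must lie in a single bag of any decomposition, so no decomposition can have width below 2. Combining the bounds, tw(G) = 2.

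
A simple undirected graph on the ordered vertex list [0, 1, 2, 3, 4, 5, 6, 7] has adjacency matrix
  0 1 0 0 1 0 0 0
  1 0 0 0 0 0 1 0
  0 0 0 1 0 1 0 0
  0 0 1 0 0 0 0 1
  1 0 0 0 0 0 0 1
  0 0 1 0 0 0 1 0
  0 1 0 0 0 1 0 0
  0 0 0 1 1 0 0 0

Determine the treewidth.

2

A width-2 tree decomposition is:
Bags: B1 = {0, 1, 4}  B2 = {1, 4, 6}  B3 = {4, 5, 6}  B4 = {2, 4, 5}  B5 = {2, 3, 4}  B6 = {3, 4, 7}
Tree: B1–B2, B2–B3, B3–B4, B4–B5, B5–B6
Each bag holds 3 vertices, so the decomposition has width 2, which upper-bounds the treewidth. Since 4–0–1–6–5–2–3–7–4 is a cycle in G, G is not acyclic. Forests are exactly the graphs of treewidth ≤ 1, so tw(G) ≥ 2. Therefore the treewidth is 2.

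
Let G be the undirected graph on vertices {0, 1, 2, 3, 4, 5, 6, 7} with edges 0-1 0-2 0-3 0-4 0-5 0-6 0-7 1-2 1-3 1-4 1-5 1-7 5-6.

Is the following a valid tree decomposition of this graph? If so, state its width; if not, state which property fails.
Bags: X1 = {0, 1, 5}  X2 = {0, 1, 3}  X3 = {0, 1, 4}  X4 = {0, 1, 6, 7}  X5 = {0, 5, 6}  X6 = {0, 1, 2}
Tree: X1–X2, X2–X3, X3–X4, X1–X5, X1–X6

A tree decomposition must satisfy three properties: every vertex lies in some bag; for every edge, both endpoints lie together in some bag; and for every vertex, the bags containing it form a connected subtree. Here bags containing vertex 6 are not connected in the tree, so the decomposition is invalid.

No — bags containing vertex 6 are not connected in the tree.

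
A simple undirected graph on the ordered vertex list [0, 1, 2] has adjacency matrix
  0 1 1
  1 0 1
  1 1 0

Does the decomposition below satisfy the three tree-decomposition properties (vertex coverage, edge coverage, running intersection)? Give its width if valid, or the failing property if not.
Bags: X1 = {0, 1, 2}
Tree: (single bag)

Checking the three conditions: (i) the bags cover all of {0, 1, 2}; (ii) for each edge, some bag contains both endpoints; (iii) the bags containing any fixed vertex form a subtree. All hold, so the decomposition is valid with width 3 − 1 = 2.

Yes; width 2.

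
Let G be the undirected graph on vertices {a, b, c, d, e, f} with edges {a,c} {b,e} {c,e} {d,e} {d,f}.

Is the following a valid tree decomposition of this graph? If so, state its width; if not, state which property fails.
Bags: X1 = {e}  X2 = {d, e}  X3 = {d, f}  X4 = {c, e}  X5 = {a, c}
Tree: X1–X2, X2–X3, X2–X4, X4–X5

No — vertex b appears in no bag.

A tree decomposition must satisfy three properties: every vertex lies in some bag; for every edge, both endpoints lie together in some bag; and for every vertex, the bags containing it form a connected subtree. Here vertex b appears in no bag, so the decomposition is invalid.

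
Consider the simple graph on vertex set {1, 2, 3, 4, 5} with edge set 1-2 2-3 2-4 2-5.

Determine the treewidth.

1

A width-1 tree decomposition is:
Bags: B1 = {2, 4}  B2 = {1, 2}  B3 = {2, 5}  B4 = {2, 3}
Tree: B1–B2, B1–B3, B2–B4
The largest bag has 2 vertices, giving width 1; this decomposition certifies tw(G) ≤ 1. Any graph with an edge has treewidth ≥ 1, and G has the edge 2–4. Combining the bounds, tw(G) = 1.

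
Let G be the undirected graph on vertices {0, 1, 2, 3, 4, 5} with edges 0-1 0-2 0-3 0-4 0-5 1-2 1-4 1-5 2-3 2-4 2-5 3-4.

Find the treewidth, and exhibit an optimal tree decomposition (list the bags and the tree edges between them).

Treewidth 3.
Bags: B1 = {0, 2, 3, 4}  B2 = {0, 1, 2, 4}  B3 = {0, 1, 2, 5}
Tree: B1–B2, B2–B3

Each bag holds 4 vertices, so the decomposition has width 3, which upper-bounds the treewidth. Conversely, {0, 1, 2, 4} is a clique of size 4, and the vertices of any clique must share a bag in every tree decomposition; so some bag has ≥ 4 vertices and tw(G) ≥ 3. The upper and lower bounds meet at 3, so that is the treewidth.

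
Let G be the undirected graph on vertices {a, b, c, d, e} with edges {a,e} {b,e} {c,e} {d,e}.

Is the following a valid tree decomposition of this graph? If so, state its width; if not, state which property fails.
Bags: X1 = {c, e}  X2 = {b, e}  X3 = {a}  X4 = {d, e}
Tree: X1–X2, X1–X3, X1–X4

A tree decomposition must satisfy three properties: every vertex lies in some bag; for every edge, both endpoints lie together in some bag; and for every vertex, the bags containing it form a connected subtree. Here edge (e,a) lies in no bag, so the decomposition is invalid.

No — edge (e,a) lies in no bag.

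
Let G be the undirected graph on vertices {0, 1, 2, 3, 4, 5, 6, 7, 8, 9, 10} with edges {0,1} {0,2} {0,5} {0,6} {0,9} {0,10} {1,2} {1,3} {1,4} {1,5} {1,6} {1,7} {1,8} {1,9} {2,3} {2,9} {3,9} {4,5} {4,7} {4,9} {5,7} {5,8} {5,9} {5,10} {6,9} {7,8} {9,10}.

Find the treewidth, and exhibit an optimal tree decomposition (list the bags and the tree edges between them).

Each bag holds 4 vertices, so the decomposition has width 3, which upper-bounds the treewidth. On the other hand G contains the 4-clique {1, 5, 7, 8}. A clique must lie in a single bag of any decomposition, so no decomposition can have width below 3. Combining the bounds, tw(G) = 3.

Treewidth 3.
One optimal decomposition is:
Bags: B1 = {0, 1, 5, 9}  B2 = {0, 1, 6, 9}  B3 = {0, 1, 2, 9}  B4 = {1, 4, 5, 9}  B5 = {1, 2, 3, 9}  B6 = {1, 4, 5, 7}  B7 = {0, 5, 9, 10}  B8 = {1, 5, 7, 8}
Tree: B1–B2, B1–B3, B1–B4, B3–B5, B4–B6, B1–B7, B6–B8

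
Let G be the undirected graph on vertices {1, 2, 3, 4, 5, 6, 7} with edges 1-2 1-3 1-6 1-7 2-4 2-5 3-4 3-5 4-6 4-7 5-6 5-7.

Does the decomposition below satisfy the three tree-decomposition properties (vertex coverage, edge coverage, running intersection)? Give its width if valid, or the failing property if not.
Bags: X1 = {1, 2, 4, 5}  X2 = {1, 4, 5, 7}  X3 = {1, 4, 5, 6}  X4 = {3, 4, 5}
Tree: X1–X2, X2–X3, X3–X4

A tree decomposition must satisfy three properties: every vertex lies in some bag; for every edge, both endpoints lie together in some bag; and for every vertex, the bags containing it form a connected subtree. Here edge (1,3) lies in no bag, so the decomposition is invalid.

No — edge (1,3) lies in no bag.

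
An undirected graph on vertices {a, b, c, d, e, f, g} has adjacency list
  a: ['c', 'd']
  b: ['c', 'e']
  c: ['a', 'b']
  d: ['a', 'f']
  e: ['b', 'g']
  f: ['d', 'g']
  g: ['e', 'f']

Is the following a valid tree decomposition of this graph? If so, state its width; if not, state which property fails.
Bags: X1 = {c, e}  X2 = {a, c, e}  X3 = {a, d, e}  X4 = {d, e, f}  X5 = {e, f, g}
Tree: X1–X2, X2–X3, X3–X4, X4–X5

A tree decomposition must satisfy three properties: every vertex lies in some bag; for every edge, both endpoints lie together in some bag; and for every vertex, the bags containing it form a connected subtree. Here vertex b appears in no bag, so the decomposition is invalid.

No — vertex b appears in no bag.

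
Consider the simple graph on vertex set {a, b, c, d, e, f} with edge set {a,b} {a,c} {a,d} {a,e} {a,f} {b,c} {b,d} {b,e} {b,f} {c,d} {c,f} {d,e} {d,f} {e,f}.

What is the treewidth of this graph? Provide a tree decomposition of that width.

Treewidth 4.
One optimal decomposition is:
Bags: B1 = {a, b, d, e, f}  B2 = {a, b, c, d, f}
Tree: B1–B2

The largest bag has 5 vertices, giving width 4; this decomposition certifies tw(G) ≤ 4. Conversely, {a, b, d, e, f} is a clique of size 5, and the vertices of any clique must share a bag in every tree decomposition; so some bag has ≥ 5 vertices and tw(G) ≥ 4. Combining the bounds, tw(G) = 4.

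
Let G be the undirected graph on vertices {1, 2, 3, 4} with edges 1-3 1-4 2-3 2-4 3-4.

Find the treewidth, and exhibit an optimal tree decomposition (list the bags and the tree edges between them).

The largest bag has 3 vertices, giving width 2; this decomposition certifies tw(G) ≤ 2. On the other hand G contains the 3-clique {1, 3, 4}. A clique must lie in a single bag of any decomposition, so no decomposition can have width below 2. The upper and lower bounds meet at 2, so that is the treewidth.

Treewidth 2.
One such decomposition:
Bags: B1 = {2, 3, 4}  B2 = {1, 3, 4}
Tree: B1–B2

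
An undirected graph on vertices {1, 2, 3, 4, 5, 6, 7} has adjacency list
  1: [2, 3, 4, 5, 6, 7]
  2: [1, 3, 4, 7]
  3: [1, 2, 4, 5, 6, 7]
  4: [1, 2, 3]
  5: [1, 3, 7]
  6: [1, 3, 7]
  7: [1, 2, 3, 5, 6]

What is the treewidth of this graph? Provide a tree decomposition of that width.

Treewidth 3.
One optimal decomposition is:
Bags: B1 = {1, 3, 6, 7}  B2 = {1, 2, 3, 7}  B3 = {1, 3, 5, 7}  B4 = {1, 2, 3, 4}
Tree: B1–B2, B2–B3, B2–B4

Every bag has size at most 4, so the width is 4 − 1 = 3 and tw(G) ≤ 3. Conversely, {1, 2, 3, 4} is a clique of size 4, and the vertices of any clique must share a bag in every tree decomposition; so some bag has ≥ 4 vertices and tw(G) ≥ 3. Therefore the treewidth is 3.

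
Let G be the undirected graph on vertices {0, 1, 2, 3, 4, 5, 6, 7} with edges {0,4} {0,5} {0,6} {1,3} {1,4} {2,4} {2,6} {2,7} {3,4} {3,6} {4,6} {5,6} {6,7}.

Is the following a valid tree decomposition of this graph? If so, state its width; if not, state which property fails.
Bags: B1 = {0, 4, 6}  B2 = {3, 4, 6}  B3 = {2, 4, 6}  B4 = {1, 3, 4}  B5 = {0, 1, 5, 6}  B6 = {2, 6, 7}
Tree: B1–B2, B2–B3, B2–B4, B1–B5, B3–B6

No — bags containing vertex 1 are not connected in the tree.

A tree decomposition must satisfy three properties: every vertex lies in some bag; for every edge, both endpoints lie together in some bag; and for every vertex, the bags containing it form a connected subtree. Here bags containing vertex 1 are not connected in the tree, so the decomposition is invalid.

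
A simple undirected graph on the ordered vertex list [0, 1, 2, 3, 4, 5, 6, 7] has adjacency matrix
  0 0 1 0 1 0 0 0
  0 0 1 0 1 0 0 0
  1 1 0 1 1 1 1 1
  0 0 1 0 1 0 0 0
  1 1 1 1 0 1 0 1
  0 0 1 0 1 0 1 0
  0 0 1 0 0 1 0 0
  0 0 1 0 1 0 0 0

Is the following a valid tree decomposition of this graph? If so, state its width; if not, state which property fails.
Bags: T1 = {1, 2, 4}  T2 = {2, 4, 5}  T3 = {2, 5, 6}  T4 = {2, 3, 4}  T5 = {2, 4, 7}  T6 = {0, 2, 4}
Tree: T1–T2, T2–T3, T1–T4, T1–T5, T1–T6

Vertex coverage: the bags together contain {0, 1, 2, 3, 4, 5, 6, 7}, the full vertex set. Edge coverage: each edge of G has both endpoints in at least one bag. Running intersection: for every vertex, the bags containing it form a connected subtree. All three properties hold, so this is a valid tree decomposition of width max|bag| − 1 = 2, and hence tw(G) ≤ 2.

Yes; width 2.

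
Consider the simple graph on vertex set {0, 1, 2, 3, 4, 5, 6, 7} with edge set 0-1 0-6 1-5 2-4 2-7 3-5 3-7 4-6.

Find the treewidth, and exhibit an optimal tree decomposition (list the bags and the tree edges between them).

The largest bag has 3 vertices, giving width 2; this decomposition certifies tw(G) ≤ 2. For the lower bound, G contains the cycle 3–7–2–4–6–0–1–5–3, so G is not a forest; only forests have treewidth ≤ 1, hence tw(G) ≥ 2. Therefore the treewidth is 2.

Treewidth 2.
One optimal decomposition is:
Bags: B1 = {2, 3, 7}  B2 = {2, 3, 4}  B3 = {3, 4, 6}  B4 = {0, 3, 6}  B5 = {0, 1, 3}  B6 = {1, 3, 5}
Tree: B1–B2, B2–B3, B3–B4, B4–B5, B5–B6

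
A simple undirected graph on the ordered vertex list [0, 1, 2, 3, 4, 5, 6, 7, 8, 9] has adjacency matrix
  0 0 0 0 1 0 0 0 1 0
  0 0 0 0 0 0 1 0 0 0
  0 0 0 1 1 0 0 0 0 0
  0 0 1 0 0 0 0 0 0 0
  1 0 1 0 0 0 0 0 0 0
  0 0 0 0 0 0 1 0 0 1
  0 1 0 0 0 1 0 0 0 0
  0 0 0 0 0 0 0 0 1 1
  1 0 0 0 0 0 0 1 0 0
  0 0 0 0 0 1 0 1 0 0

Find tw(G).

A width-1 tree decomposition is:
Bags: B1 = {1, 6}  B2 = {5, 6}  B3 = {5, 9}  B4 = {7, 9}  B5 = {7, 8}  B6 = {0, 8}  B7 = {0, 4}  B8 = {2, 4}  B9 = {2, 3}
Tree: B1–B2, B2–B3, B3–B4, B4–B5, B5–B6, B6–B7, B7–B8, B8–B9
Every bag has size at most 2, so the width is 2 − 1 = 1 and tw(G) ≤ 1. Any graph with an edge has treewidth ≥ 1, and G has the edge 1–6. Hence tw(G) = 1 exactly.

1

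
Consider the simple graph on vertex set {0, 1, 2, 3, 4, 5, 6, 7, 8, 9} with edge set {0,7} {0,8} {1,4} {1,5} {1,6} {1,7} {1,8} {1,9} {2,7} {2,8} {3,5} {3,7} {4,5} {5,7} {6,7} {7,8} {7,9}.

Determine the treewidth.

A width-2 tree decomposition is:
Bags: B1 = {1, 5, 7}  B2 = {1, 7, 9}  B3 = {1, 6, 7}  B4 = {3, 5, 7}  B5 = {1, 4, 5}  B6 = {1, 7, 8}  B7 = {0, 7, 8}  B8 = {2, 7, 8}
Tree: B1–B2, B1–B3, B1–B4, B1–B5, B3–B6, B6–B7, B7–B8
The largest bag has 3 vertices, giving width 2; this decomposition certifies tw(G) ≤ 2. Conversely, {1, 4, 5} is a clique of size 3, and the vertices of any clique must share a bag in every tree decomposition; so some bag has ≥ 3 vertices and tw(G) ≥ 2. Hence tw(G) = 2 exactly.

2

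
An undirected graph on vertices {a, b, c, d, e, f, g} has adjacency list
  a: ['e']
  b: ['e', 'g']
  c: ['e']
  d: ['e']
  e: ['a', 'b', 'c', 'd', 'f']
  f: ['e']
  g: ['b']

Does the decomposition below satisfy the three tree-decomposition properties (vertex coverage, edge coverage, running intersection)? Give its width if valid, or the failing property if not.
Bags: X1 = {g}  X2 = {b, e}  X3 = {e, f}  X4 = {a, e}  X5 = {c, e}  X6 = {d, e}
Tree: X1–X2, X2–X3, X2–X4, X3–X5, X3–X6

A tree decomposition must satisfy three properties: every vertex lies in some bag; for every edge, both endpoints lie together in some bag; and for every vertex, the bags containing it form a connected subtree. Here edge (b,g) lies in no bag, so the decomposition is invalid.

No — edge (b,g) lies in no bag.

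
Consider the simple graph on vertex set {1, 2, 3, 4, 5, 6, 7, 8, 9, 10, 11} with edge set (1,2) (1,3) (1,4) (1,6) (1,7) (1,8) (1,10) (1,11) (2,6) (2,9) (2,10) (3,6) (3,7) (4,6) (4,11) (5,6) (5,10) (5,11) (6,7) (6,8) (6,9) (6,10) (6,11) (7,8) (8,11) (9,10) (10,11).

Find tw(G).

A width-3 tree decomposition is:
Bags: B1 = {1, 6, 10, 11}  B2 = {1, 6, 8, 11}  B3 = {1, 2, 6, 10}  B4 = {1, 4, 6, 11}  B5 = {1, 6, 7, 8}  B6 = {2, 6, 9, 10}  B7 = {5, 6, 10, 11}  B8 = {1, 3, 6, 7}
Tree: B1–B2, B1–B3, B2–B4, B2–B5, B3–B6, B1–B7, B5–B8
Every bag has size at most 4, so the width is 4 − 1 = 3 and tw(G) ≤ 3. For the lower bound, the 4 vertices {1, 6, 8, 11} are pairwise adjacent, and any tree decomposition puts a clique entirely inside one bag — forcing width ≥ 3. Therefore the treewidth is 3.

3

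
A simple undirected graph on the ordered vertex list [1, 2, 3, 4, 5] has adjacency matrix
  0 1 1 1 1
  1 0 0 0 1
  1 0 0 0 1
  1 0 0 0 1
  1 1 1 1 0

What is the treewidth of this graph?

2

A width-2 tree decomposition is:
Bags: B1 = {1, 4, 5}  B2 = {1, 3, 5}  B3 = {1, 2, 5}
Tree: B1–B2, B1–B3
The largest bag has 3 vertices, giving width 2; this decomposition certifies tw(G) ≤ 2. On the other hand G contains the 3-clique {1, 2, 5}. A clique must lie in a single bag of any decomposition, so no decomposition can have width below 2. Therefore the treewidth is 2.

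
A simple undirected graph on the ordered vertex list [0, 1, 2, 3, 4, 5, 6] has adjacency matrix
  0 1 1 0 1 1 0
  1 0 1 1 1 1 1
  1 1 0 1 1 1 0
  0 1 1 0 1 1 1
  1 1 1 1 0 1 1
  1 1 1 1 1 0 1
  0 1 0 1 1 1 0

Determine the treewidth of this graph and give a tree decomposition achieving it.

Treewidth 4.
One optimal decomposition is:
Bags: B1 = {1, 2, 3, 4, 5}  B2 = {0, 1, 2, 4, 5}  B3 = {1, 3, 4, 5, 6}
Tree: B1–B2, B1–B3

The largest bag has 5 vertices, giving width 4; this decomposition certifies tw(G) ≤ 4. Conversely, {0, 1, 2, 4, 5} is a clique of size 5, and the vertices of any clique must share a bag in every tree decomposition; so some bag has ≥ 5 vertices and tw(G) ≥ 4. The upper and lower bounds meet at 4, so that is the treewidth.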